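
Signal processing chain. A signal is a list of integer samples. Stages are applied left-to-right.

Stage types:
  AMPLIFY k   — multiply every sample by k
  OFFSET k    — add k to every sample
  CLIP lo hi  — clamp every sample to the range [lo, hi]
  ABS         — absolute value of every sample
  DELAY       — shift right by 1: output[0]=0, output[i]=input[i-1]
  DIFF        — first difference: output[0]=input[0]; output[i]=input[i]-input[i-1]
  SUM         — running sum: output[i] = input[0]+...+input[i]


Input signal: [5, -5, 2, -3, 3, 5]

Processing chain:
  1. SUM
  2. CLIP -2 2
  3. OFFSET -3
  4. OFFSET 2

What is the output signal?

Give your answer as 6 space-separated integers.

Answer: 1 -1 1 -2 1 1

Derivation:
Input: [5, -5, 2, -3, 3, 5]
Stage 1 (SUM): sum[0..0]=5, sum[0..1]=0, sum[0..2]=2, sum[0..3]=-1, sum[0..4]=2, sum[0..5]=7 -> [5, 0, 2, -1, 2, 7]
Stage 2 (CLIP -2 2): clip(5,-2,2)=2, clip(0,-2,2)=0, clip(2,-2,2)=2, clip(-1,-2,2)=-1, clip(2,-2,2)=2, clip(7,-2,2)=2 -> [2, 0, 2, -1, 2, 2]
Stage 3 (OFFSET -3): 2+-3=-1, 0+-3=-3, 2+-3=-1, -1+-3=-4, 2+-3=-1, 2+-3=-1 -> [-1, -3, -1, -4, -1, -1]
Stage 4 (OFFSET 2): -1+2=1, -3+2=-1, -1+2=1, -4+2=-2, -1+2=1, -1+2=1 -> [1, -1, 1, -2, 1, 1]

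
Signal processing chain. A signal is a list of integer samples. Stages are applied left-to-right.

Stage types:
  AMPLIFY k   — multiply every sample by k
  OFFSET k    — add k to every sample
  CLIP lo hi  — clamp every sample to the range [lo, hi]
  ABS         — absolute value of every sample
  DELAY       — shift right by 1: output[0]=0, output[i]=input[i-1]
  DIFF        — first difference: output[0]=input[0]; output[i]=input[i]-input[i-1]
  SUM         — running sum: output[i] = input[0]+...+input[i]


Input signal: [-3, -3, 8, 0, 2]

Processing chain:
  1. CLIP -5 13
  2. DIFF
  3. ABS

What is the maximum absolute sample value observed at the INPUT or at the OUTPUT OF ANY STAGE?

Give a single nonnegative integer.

Input: [-3, -3, 8, 0, 2] (max |s|=8)
Stage 1 (CLIP -5 13): clip(-3,-5,13)=-3, clip(-3,-5,13)=-3, clip(8,-5,13)=8, clip(0,-5,13)=0, clip(2,-5,13)=2 -> [-3, -3, 8, 0, 2] (max |s|=8)
Stage 2 (DIFF): s[0]=-3, -3--3=0, 8--3=11, 0-8=-8, 2-0=2 -> [-3, 0, 11, -8, 2] (max |s|=11)
Stage 3 (ABS): |-3|=3, |0|=0, |11|=11, |-8|=8, |2|=2 -> [3, 0, 11, 8, 2] (max |s|=11)
Overall max amplitude: 11

Answer: 11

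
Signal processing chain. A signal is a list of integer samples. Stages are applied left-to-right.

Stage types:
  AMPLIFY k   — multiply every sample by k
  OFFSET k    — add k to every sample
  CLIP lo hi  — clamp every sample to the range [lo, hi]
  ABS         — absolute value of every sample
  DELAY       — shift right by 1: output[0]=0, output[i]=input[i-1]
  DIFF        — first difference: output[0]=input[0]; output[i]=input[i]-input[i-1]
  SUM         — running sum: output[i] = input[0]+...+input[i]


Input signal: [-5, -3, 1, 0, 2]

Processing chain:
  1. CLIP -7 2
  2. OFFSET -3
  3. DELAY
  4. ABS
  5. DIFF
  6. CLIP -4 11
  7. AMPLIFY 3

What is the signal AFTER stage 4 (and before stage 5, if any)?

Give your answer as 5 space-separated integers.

Answer: 0 8 6 2 3

Derivation:
Input: [-5, -3, 1, 0, 2]
Stage 1 (CLIP -7 2): clip(-5,-7,2)=-5, clip(-3,-7,2)=-3, clip(1,-7,2)=1, clip(0,-7,2)=0, clip(2,-7,2)=2 -> [-5, -3, 1, 0, 2]
Stage 2 (OFFSET -3): -5+-3=-8, -3+-3=-6, 1+-3=-2, 0+-3=-3, 2+-3=-1 -> [-8, -6, -2, -3, -1]
Stage 3 (DELAY): [0, -8, -6, -2, -3] = [0, -8, -6, -2, -3] -> [0, -8, -6, -2, -3]
Stage 4 (ABS): |0|=0, |-8|=8, |-6|=6, |-2|=2, |-3|=3 -> [0, 8, 6, 2, 3]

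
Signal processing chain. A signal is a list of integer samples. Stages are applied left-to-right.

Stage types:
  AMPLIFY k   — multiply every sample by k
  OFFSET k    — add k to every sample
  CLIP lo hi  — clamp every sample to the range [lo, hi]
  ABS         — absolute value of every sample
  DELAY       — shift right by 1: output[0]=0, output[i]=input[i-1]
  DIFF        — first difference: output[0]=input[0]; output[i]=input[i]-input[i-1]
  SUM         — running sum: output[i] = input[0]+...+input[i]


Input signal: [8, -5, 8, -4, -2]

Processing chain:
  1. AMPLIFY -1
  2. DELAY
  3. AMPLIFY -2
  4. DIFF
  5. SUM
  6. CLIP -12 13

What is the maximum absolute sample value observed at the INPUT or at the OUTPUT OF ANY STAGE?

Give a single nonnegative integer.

Input: [8, -5, 8, -4, -2] (max |s|=8)
Stage 1 (AMPLIFY -1): 8*-1=-8, -5*-1=5, 8*-1=-8, -4*-1=4, -2*-1=2 -> [-8, 5, -8, 4, 2] (max |s|=8)
Stage 2 (DELAY): [0, -8, 5, -8, 4] = [0, -8, 5, -8, 4] -> [0, -8, 5, -8, 4] (max |s|=8)
Stage 3 (AMPLIFY -2): 0*-2=0, -8*-2=16, 5*-2=-10, -8*-2=16, 4*-2=-8 -> [0, 16, -10, 16, -8] (max |s|=16)
Stage 4 (DIFF): s[0]=0, 16-0=16, -10-16=-26, 16--10=26, -8-16=-24 -> [0, 16, -26, 26, -24] (max |s|=26)
Stage 5 (SUM): sum[0..0]=0, sum[0..1]=16, sum[0..2]=-10, sum[0..3]=16, sum[0..4]=-8 -> [0, 16, -10, 16, -8] (max |s|=16)
Stage 6 (CLIP -12 13): clip(0,-12,13)=0, clip(16,-12,13)=13, clip(-10,-12,13)=-10, clip(16,-12,13)=13, clip(-8,-12,13)=-8 -> [0, 13, -10, 13, -8] (max |s|=13)
Overall max amplitude: 26

Answer: 26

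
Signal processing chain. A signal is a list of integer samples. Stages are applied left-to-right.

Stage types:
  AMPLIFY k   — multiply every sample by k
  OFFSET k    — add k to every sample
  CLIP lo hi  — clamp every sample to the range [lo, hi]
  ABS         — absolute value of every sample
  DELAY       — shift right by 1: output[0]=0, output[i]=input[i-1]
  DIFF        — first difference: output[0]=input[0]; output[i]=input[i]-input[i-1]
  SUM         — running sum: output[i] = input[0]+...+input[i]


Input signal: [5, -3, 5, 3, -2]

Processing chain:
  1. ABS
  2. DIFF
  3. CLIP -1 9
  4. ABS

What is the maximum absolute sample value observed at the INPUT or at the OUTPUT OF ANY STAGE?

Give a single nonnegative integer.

Answer: 5

Derivation:
Input: [5, -3, 5, 3, -2] (max |s|=5)
Stage 1 (ABS): |5|=5, |-3|=3, |5|=5, |3|=3, |-2|=2 -> [5, 3, 5, 3, 2] (max |s|=5)
Stage 2 (DIFF): s[0]=5, 3-5=-2, 5-3=2, 3-5=-2, 2-3=-1 -> [5, -2, 2, -2, -1] (max |s|=5)
Stage 3 (CLIP -1 9): clip(5,-1,9)=5, clip(-2,-1,9)=-1, clip(2,-1,9)=2, clip(-2,-1,9)=-1, clip(-1,-1,9)=-1 -> [5, -1, 2, -1, -1] (max |s|=5)
Stage 4 (ABS): |5|=5, |-1|=1, |2|=2, |-1|=1, |-1|=1 -> [5, 1, 2, 1, 1] (max |s|=5)
Overall max amplitude: 5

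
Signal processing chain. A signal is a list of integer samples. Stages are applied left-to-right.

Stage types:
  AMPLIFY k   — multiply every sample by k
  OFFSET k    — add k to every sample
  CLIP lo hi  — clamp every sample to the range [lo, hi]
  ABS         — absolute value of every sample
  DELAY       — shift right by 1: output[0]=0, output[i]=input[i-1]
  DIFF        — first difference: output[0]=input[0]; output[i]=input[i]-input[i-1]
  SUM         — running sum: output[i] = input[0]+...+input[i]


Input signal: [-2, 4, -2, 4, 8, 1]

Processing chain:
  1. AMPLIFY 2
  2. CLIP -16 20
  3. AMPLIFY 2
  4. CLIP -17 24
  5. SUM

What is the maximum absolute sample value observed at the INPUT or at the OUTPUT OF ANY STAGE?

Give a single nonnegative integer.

Answer: 44

Derivation:
Input: [-2, 4, -2, 4, 8, 1] (max |s|=8)
Stage 1 (AMPLIFY 2): -2*2=-4, 4*2=8, -2*2=-4, 4*2=8, 8*2=16, 1*2=2 -> [-4, 8, -4, 8, 16, 2] (max |s|=16)
Stage 2 (CLIP -16 20): clip(-4,-16,20)=-4, clip(8,-16,20)=8, clip(-4,-16,20)=-4, clip(8,-16,20)=8, clip(16,-16,20)=16, clip(2,-16,20)=2 -> [-4, 8, -4, 8, 16, 2] (max |s|=16)
Stage 3 (AMPLIFY 2): -4*2=-8, 8*2=16, -4*2=-8, 8*2=16, 16*2=32, 2*2=4 -> [-8, 16, -8, 16, 32, 4] (max |s|=32)
Stage 4 (CLIP -17 24): clip(-8,-17,24)=-8, clip(16,-17,24)=16, clip(-8,-17,24)=-8, clip(16,-17,24)=16, clip(32,-17,24)=24, clip(4,-17,24)=4 -> [-8, 16, -8, 16, 24, 4] (max |s|=24)
Stage 5 (SUM): sum[0..0]=-8, sum[0..1]=8, sum[0..2]=0, sum[0..3]=16, sum[0..4]=40, sum[0..5]=44 -> [-8, 8, 0, 16, 40, 44] (max |s|=44)
Overall max amplitude: 44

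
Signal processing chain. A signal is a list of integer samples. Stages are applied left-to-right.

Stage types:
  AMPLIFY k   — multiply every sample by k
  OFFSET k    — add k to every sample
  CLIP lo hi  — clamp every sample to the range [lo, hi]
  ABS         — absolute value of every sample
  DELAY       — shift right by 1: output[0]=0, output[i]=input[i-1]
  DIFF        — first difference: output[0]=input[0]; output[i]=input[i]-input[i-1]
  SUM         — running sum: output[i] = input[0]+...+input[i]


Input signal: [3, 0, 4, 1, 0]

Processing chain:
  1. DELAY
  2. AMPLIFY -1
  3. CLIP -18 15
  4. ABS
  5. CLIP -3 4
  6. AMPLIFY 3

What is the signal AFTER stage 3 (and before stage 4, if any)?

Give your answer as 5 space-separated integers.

Input: [3, 0, 4, 1, 0]
Stage 1 (DELAY): [0, 3, 0, 4, 1] = [0, 3, 0, 4, 1] -> [0, 3, 0, 4, 1]
Stage 2 (AMPLIFY -1): 0*-1=0, 3*-1=-3, 0*-1=0, 4*-1=-4, 1*-1=-1 -> [0, -3, 0, -4, -1]
Stage 3 (CLIP -18 15): clip(0,-18,15)=0, clip(-3,-18,15)=-3, clip(0,-18,15)=0, clip(-4,-18,15)=-4, clip(-1,-18,15)=-1 -> [0, -3, 0, -4, -1]

Answer: 0 -3 0 -4 -1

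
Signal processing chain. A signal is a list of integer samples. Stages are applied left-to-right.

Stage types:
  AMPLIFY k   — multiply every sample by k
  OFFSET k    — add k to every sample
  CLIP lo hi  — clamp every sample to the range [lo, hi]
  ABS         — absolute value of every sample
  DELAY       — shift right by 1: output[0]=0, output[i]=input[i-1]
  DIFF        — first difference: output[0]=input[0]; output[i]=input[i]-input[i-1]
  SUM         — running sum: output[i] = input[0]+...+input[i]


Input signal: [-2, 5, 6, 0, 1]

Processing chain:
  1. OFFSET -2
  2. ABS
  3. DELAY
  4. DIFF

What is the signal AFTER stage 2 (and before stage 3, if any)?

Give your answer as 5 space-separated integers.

Answer: 4 3 4 2 1

Derivation:
Input: [-2, 5, 6, 0, 1]
Stage 1 (OFFSET -2): -2+-2=-4, 5+-2=3, 6+-2=4, 0+-2=-2, 1+-2=-1 -> [-4, 3, 4, -2, -1]
Stage 2 (ABS): |-4|=4, |3|=3, |4|=4, |-2|=2, |-1|=1 -> [4, 3, 4, 2, 1]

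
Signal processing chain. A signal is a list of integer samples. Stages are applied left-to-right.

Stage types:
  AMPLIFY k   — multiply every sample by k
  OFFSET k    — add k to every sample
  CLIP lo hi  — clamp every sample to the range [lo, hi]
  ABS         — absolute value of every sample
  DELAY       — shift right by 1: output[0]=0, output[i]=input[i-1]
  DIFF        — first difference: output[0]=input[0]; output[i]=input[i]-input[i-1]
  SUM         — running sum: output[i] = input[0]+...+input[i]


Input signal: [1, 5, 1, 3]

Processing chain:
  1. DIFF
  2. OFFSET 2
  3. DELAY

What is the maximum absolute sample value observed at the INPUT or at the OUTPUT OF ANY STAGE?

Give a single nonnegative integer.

Input: [1, 5, 1, 3] (max |s|=5)
Stage 1 (DIFF): s[0]=1, 5-1=4, 1-5=-4, 3-1=2 -> [1, 4, -4, 2] (max |s|=4)
Stage 2 (OFFSET 2): 1+2=3, 4+2=6, -4+2=-2, 2+2=4 -> [3, 6, -2, 4] (max |s|=6)
Stage 3 (DELAY): [0, 3, 6, -2] = [0, 3, 6, -2] -> [0, 3, 6, -2] (max |s|=6)
Overall max amplitude: 6

Answer: 6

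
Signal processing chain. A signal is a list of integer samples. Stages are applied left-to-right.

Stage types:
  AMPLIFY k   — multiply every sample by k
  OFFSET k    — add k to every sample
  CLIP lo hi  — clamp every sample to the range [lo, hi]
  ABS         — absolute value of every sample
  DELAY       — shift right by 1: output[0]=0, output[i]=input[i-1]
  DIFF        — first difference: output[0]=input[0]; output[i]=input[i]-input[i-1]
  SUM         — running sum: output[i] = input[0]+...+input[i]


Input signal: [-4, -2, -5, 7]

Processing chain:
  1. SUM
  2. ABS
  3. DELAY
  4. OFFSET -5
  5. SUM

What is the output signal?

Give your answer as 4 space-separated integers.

Input: [-4, -2, -5, 7]
Stage 1 (SUM): sum[0..0]=-4, sum[0..1]=-6, sum[0..2]=-11, sum[0..3]=-4 -> [-4, -6, -11, -4]
Stage 2 (ABS): |-4|=4, |-6|=6, |-11|=11, |-4|=4 -> [4, 6, 11, 4]
Stage 3 (DELAY): [0, 4, 6, 11] = [0, 4, 6, 11] -> [0, 4, 6, 11]
Stage 4 (OFFSET -5): 0+-5=-5, 4+-5=-1, 6+-5=1, 11+-5=6 -> [-5, -1, 1, 6]
Stage 5 (SUM): sum[0..0]=-5, sum[0..1]=-6, sum[0..2]=-5, sum[0..3]=1 -> [-5, -6, -5, 1]

Answer: -5 -6 -5 1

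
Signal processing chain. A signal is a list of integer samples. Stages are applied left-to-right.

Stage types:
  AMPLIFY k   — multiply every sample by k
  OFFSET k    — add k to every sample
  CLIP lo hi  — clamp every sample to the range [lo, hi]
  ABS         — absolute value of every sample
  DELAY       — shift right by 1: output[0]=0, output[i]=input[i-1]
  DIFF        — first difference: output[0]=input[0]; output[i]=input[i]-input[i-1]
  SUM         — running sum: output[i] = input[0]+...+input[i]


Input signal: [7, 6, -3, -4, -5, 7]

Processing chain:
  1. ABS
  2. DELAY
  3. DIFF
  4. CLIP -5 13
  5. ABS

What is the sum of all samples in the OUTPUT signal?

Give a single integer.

Answer: 13

Derivation:
Input: [7, 6, -3, -4, -5, 7]
Stage 1 (ABS): |7|=7, |6|=6, |-3|=3, |-4|=4, |-5|=5, |7|=7 -> [7, 6, 3, 4, 5, 7]
Stage 2 (DELAY): [0, 7, 6, 3, 4, 5] = [0, 7, 6, 3, 4, 5] -> [0, 7, 6, 3, 4, 5]
Stage 3 (DIFF): s[0]=0, 7-0=7, 6-7=-1, 3-6=-3, 4-3=1, 5-4=1 -> [0, 7, -1, -3, 1, 1]
Stage 4 (CLIP -5 13): clip(0,-5,13)=0, clip(7,-5,13)=7, clip(-1,-5,13)=-1, clip(-3,-5,13)=-3, clip(1,-5,13)=1, clip(1,-5,13)=1 -> [0, 7, -1, -3, 1, 1]
Stage 5 (ABS): |0|=0, |7|=7, |-1|=1, |-3|=3, |1|=1, |1|=1 -> [0, 7, 1, 3, 1, 1]
Output sum: 13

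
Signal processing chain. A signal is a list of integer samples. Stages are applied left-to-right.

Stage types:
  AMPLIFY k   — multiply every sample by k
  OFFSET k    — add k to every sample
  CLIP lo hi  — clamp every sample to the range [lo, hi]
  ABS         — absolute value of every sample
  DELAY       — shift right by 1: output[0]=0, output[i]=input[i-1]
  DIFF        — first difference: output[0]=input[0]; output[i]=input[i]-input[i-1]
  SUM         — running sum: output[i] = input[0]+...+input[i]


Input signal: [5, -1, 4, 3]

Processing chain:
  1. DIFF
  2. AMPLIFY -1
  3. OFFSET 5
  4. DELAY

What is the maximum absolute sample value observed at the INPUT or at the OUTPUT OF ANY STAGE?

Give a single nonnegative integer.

Answer: 11

Derivation:
Input: [5, -1, 4, 3] (max |s|=5)
Stage 1 (DIFF): s[0]=5, -1-5=-6, 4--1=5, 3-4=-1 -> [5, -6, 5, -1] (max |s|=6)
Stage 2 (AMPLIFY -1): 5*-1=-5, -6*-1=6, 5*-1=-5, -1*-1=1 -> [-5, 6, -5, 1] (max |s|=6)
Stage 3 (OFFSET 5): -5+5=0, 6+5=11, -5+5=0, 1+5=6 -> [0, 11, 0, 6] (max |s|=11)
Stage 4 (DELAY): [0, 0, 11, 0] = [0, 0, 11, 0] -> [0, 0, 11, 0] (max |s|=11)
Overall max amplitude: 11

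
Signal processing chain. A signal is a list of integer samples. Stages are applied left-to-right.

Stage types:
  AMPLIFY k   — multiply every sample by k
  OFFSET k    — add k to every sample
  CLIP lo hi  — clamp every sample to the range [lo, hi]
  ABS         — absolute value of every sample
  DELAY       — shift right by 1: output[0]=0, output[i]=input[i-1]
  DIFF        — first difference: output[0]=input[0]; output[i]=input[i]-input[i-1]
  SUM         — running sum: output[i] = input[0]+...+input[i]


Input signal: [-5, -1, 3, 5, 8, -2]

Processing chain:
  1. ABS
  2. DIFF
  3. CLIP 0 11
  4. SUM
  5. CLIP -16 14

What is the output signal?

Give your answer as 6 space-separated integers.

Answer: 5 5 7 9 12 12

Derivation:
Input: [-5, -1, 3, 5, 8, -2]
Stage 1 (ABS): |-5|=5, |-1|=1, |3|=3, |5|=5, |8|=8, |-2|=2 -> [5, 1, 3, 5, 8, 2]
Stage 2 (DIFF): s[0]=5, 1-5=-4, 3-1=2, 5-3=2, 8-5=3, 2-8=-6 -> [5, -4, 2, 2, 3, -6]
Stage 3 (CLIP 0 11): clip(5,0,11)=5, clip(-4,0,11)=0, clip(2,0,11)=2, clip(2,0,11)=2, clip(3,0,11)=3, clip(-6,0,11)=0 -> [5, 0, 2, 2, 3, 0]
Stage 4 (SUM): sum[0..0]=5, sum[0..1]=5, sum[0..2]=7, sum[0..3]=9, sum[0..4]=12, sum[0..5]=12 -> [5, 5, 7, 9, 12, 12]
Stage 5 (CLIP -16 14): clip(5,-16,14)=5, clip(5,-16,14)=5, clip(7,-16,14)=7, clip(9,-16,14)=9, clip(12,-16,14)=12, clip(12,-16,14)=12 -> [5, 5, 7, 9, 12, 12]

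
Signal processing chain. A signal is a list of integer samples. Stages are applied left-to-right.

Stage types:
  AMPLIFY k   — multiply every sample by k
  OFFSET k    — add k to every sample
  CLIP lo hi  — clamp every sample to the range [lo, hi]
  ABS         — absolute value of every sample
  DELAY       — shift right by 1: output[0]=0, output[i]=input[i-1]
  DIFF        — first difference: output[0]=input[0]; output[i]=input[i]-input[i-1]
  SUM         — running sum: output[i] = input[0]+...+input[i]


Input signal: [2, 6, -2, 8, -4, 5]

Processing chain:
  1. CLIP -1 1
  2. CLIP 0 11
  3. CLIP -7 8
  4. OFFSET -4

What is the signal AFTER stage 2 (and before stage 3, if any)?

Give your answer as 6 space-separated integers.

Input: [2, 6, -2, 8, -4, 5]
Stage 1 (CLIP -1 1): clip(2,-1,1)=1, clip(6,-1,1)=1, clip(-2,-1,1)=-1, clip(8,-1,1)=1, clip(-4,-1,1)=-1, clip(5,-1,1)=1 -> [1, 1, -1, 1, -1, 1]
Stage 2 (CLIP 0 11): clip(1,0,11)=1, clip(1,0,11)=1, clip(-1,0,11)=0, clip(1,0,11)=1, clip(-1,0,11)=0, clip(1,0,11)=1 -> [1, 1, 0, 1, 0, 1]

Answer: 1 1 0 1 0 1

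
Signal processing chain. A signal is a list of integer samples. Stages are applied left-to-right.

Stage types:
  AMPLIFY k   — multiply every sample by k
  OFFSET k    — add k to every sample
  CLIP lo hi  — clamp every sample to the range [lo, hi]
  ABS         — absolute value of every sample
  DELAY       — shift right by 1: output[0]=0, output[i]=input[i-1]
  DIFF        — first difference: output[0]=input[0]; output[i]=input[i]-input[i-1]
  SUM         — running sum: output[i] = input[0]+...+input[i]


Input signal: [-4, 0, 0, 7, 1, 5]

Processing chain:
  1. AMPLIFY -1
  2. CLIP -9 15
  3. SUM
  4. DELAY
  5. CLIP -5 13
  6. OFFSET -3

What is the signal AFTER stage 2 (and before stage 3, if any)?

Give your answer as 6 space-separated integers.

Input: [-4, 0, 0, 7, 1, 5]
Stage 1 (AMPLIFY -1): -4*-1=4, 0*-1=0, 0*-1=0, 7*-1=-7, 1*-1=-1, 5*-1=-5 -> [4, 0, 0, -7, -1, -5]
Stage 2 (CLIP -9 15): clip(4,-9,15)=4, clip(0,-9,15)=0, clip(0,-9,15)=0, clip(-7,-9,15)=-7, clip(-1,-9,15)=-1, clip(-5,-9,15)=-5 -> [4, 0, 0, -7, -1, -5]

Answer: 4 0 0 -7 -1 -5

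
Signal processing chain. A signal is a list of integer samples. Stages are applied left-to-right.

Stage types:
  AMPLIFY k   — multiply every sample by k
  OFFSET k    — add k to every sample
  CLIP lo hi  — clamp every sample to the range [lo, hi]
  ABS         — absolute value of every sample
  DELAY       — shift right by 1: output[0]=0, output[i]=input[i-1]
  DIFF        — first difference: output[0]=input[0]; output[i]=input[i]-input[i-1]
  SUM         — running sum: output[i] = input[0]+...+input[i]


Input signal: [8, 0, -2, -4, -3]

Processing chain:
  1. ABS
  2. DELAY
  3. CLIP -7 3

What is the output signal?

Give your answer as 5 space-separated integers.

Input: [8, 0, -2, -4, -3]
Stage 1 (ABS): |8|=8, |0|=0, |-2|=2, |-4|=4, |-3|=3 -> [8, 0, 2, 4, 3]
Stage 2 (DELAY): [0, 8, 0, 2, 4] = [0, 8, 0, 2, 4] -> [0, 8, 0, 2, 4]
Stage 3 (CLIP -7 3): clip(0,-7,3)=0, clip(8,-7,3)=3, clip(0,-7,3)=0, clip(2,-7,3)=2, clip(4,-7,3)=3 -> [0, 3, 0, 2, 3]

Answer: 0 3 0 2 3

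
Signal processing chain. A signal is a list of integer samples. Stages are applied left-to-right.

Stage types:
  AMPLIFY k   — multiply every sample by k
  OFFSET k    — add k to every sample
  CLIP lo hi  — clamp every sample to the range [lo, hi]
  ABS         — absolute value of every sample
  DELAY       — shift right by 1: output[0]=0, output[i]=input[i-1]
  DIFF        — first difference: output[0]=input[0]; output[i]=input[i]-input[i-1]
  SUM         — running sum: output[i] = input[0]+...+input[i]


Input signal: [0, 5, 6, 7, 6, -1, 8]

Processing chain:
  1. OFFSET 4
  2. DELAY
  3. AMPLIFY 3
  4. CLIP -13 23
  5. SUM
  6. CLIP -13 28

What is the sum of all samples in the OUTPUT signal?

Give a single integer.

Input: [0, 5, 6, 7, 6, -1, 8]
Stage 1 (OFFSET 4): 0+4=4, 5+4=9, 6+4=10, 7+4=11, 6+4=10, -1+4=3, 8+4=12 -> [4, 9, 10, 11, 10, 3, 12]
Stage 2 (DELAY): [0, 4, 9, 10, 11, 10, 3] = [0, 4, 9, 10, 11, 10, 3] -> [0, 4, 9, 10, 11, 10, 3]
Stage 3 (AMPLIFY 3): 0*3=0, 4*3=12, 9*3=27, 10*3=30, 11*3=33, 10*3=30, 3*3=9 -> [0, 12, 27, 30, 33, 30, 9]
Stage 4 (CLIP -13 23): clip(0,-13,23)=0, clip(12,-13,23)=12, clip(27,-13,23)=23, clip(30,-13,23)=23, clip(33,-13,23)=23, clip(30,-13,23)=23, clip(9,-13,23)=9 -> [0, 12, 23, 23, 23, 23, 9]
Stage 5 (SUM): sum[0..0]=0, sum[0..1]=12, sum[0..2]=35, sum[0..3]=58, sum[0..4]=81, sum[0..5]=104, sum[0..6]=113 -> [0, 12, 35, 58, 81, 104, 113]
Stage 6 (CLIP -13 28): clip(0,-13,28)=0, clip(12,-13,28)=12, clip(35,-13,28)=28, clip(58,-13,28)=28, clip(81,-13,28)=28, clip(104,-13,28)=28, clip(113,-13,28)=28 -> [0, 12, 28, 28, 28, 28, 28]
Output sum: 152

Answer: 152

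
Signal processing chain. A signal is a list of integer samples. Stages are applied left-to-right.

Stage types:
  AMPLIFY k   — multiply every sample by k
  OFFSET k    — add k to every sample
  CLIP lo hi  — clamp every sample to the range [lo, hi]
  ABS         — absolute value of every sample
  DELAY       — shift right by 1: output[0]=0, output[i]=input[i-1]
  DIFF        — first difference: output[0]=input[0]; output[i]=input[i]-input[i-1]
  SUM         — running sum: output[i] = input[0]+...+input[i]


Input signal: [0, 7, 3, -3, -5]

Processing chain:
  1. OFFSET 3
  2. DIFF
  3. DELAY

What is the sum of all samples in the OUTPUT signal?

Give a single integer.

Answer: 0

Derivation:
Input: [0, 7, 3, -3, -5]
Stage 1 (OFFSET 3): 0+3=3, 7+3=10, 3+3=6, -3+3=0, -5+3=-2 -> [3, 10, 6, 0, -2]
Stage 2 (DIFF): s[0]=3, 10-3=7, 6-10=-4, 0-6=-6, -2-0=-2 -> [3, 7, -4, -6, -2]
Stage 3 (DELAY): [0, 3, 7, -4, -6] = [0, 3, 7, -4, -6] -> [0, 3, 7, -4, -6]
Output sum: 0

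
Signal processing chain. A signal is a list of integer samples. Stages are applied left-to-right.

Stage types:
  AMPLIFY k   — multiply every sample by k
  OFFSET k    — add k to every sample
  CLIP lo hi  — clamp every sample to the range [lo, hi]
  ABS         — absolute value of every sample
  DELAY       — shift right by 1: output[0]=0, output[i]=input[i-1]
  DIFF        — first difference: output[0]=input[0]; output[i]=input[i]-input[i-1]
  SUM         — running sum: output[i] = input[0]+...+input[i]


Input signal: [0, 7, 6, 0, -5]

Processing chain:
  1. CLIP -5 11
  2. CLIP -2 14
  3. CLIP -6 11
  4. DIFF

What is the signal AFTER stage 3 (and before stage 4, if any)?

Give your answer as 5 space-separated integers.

Answer: 0 7 6 0 -2

Derivation:
Input: [0, 7, 6, 0, -5]
Stage 1 (CLIP -5 11): clip(0,-5,11)=0, clip(7,-5,11)=7, clip(6,-5,11)=6, clip(0,-5,11)=0, clip(-5,-5,11)=-5 -> [0, 7, 6, 0, -5]
Stage 2 (CLIP -2 14): clip(0,-2,14)=0, clip(7,-2,14)=7, clip(6,-2,14)=6, clip(0,-2,14)=0, clip(-5,-2,14)=-2 -> [0, 7, 6, 0, -2]
Stage 3 (CLIP -6 11): clip(0,-6,11)=0, clip(7,-6,11)=7, clip(6,-6,11)=6, clip(0,-6,11)=0, clip(-2,-6,11)=-2 -> [0, 7, 6, 0, -2]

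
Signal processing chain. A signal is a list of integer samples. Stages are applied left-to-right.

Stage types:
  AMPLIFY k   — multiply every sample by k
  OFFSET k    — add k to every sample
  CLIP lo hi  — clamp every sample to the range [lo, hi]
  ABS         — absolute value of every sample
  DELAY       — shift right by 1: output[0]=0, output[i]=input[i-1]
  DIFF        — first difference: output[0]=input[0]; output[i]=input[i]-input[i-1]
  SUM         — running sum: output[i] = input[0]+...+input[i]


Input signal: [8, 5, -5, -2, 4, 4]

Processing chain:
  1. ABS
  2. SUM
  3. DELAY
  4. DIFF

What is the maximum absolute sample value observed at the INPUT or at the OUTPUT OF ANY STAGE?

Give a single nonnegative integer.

Input: [8, 5, -5, -2, 4, 4] (max |s|=8)
Stage 1 (ABS): |8|=8, |5|=5, |-5|=5, |-2|=2, |4|=4, |4|=4 -> [8, 5, 5, 2, 4, 4] (max |s|=8)
Stage 2 (SUM): sum[0..0]=8, sum[0..1]=13, sum[0..2]=18, sum[0..3]=20, sum[0..4]=24, sum[0..5]=28 -> [8, 13, 18, 20, 24, 28] (max |s|=28)
Stage 3 (DELAY): [0, 8, 13, 18, 20, 24] = [0, 8, 13, 18, 20, 24] -> [0, 8, 13, 18, 20, 24] (max |s|=24)
Stage 4 (DIFF): s[0]=0, 8-0=8, 13-8=5, 18-13=5, 20-18=2, 24-20=4 -> [0, 8, 5, 5, 2, 4] (max |s|=8)
Overall max amplitude: 28

Answer: 28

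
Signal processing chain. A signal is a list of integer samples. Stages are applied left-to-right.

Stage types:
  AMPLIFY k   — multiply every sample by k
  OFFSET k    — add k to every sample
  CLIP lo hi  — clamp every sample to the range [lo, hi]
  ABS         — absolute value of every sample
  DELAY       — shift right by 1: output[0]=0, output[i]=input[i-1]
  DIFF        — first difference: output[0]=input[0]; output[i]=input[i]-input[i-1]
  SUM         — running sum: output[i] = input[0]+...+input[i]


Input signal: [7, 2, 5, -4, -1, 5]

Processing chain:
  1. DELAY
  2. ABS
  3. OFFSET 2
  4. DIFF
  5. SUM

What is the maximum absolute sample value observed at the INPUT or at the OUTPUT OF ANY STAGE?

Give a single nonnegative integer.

Answer: 9

Derivation:
Input: [7, 2, 5, -4, -1, 5] (max |s|=7)
Stage 1 (DELAY): [0, 7, 2, 5, -4, -1] = [0, 7, 2, 5, -4, -1] -> [0, 7, 2, 5, -4, -1] (max |s|=7)
Stage 2 (ABS): |0|=0, |7|=7, |2|=2, |5|=5, |-4|=4, |-1|=1 -> [0, 7, 2, 5, 4, 1] (max |s|=7)
Stage 3 (OFFSET 2): 0+2=2, 7+2=9, 2+2=4, 5+2=7, 4+2=6, 1+2=3 -> [2, 9, 4, 7, 6, 3] (max |s|=9)
Stage 4 (DIFF): s[0]=2, 9-2=7, 4-9=-5, 7-4=3, 6-7=-1, 3-6=-3 -> [2, 7, -5, 3, -1, -3] (max |s|=7)
Stage 5 (SUM): sum[0..0]=2, sum[0..1]=9, sum[0..2]=4, sum[0..3]=7, sum[0..4]=6, sum[0..5]=3 -> [2, 9, 4, 7, 6, 3] (max |s|=9)
Overall max amplitude: 9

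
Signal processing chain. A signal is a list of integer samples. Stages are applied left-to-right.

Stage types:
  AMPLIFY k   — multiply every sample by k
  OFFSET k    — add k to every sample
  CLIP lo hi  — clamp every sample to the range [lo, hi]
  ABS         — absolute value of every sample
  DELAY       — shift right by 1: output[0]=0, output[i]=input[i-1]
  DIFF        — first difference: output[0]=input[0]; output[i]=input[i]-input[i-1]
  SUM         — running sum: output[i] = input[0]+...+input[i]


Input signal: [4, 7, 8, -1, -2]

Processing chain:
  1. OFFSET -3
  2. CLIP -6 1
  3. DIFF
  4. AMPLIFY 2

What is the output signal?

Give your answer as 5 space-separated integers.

Input: [4, 7, 8, -1, -2]
Stage 1 (OFFSET -3): 4+-3=1, 7+-3=4, 8+-3=5, -1+-3=-4, -2+-3=-5 -> [1, 4, 5, -4, -5]
Stage 2 (CLIP -6 1): clip(1,-6,1)=1, clip(4,-6,1)=1, clip(5,-6,1)=1, clip(-4,-6,1)=-4, clip(-5,-6,1)=-5 -> [1, 1, 1, -4, -5]
Stage 3 (DIFF): s[0]=1, 1-1=0, 1-1=0, -4-1=-5, -5--4=-1 -> [1, 0, 0, -5, -1]
Stage 4 (AMPLIFY 2): 1*2=2, 0*2=0, 0*2=0, -5*2=-10, -1*2=-2 -> [2, 0, 0, -10, -2]

Answer: 2 0 0 -10 -2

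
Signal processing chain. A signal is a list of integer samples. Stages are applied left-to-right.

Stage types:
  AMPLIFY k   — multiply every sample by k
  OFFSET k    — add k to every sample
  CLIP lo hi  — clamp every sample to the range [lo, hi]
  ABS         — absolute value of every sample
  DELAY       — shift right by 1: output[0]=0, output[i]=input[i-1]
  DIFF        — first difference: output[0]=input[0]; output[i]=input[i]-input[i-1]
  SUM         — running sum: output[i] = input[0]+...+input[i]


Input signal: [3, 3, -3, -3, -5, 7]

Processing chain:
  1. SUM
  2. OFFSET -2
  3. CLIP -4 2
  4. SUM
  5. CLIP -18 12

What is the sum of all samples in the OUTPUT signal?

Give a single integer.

Input: [3, 3, -3, -3, -5, 7]
Stage 1 (SUM): sum[0..0]=3, sum[0..1]=6, sum[0..2]=3, sum[0..3]=0, sum[0..4]=-5, sum[0..5]=2 -> [3, 6, 3, 0, -5, 2]
Stage 2 (OFFSET -2): 3+-2=1, 6+-2=4, 3+-2=1, 0+-2=-2, -5+-2=-7, 2+-2=0 -> [1, 4, 1, -2, -7, 0]
Stage 3 (CLIP -4 2): clip(1,-4,2)=1, clip(4,-4,2)=2, clip(1,-4,2)=1, clip(-2,-4,2)=-2, clip(-7,-4,2)=-4, clip(0,-4,2)=0 -> [1, 2, 1, -2, -4, 0]
Stage 4 (SUM): sum[0..0]=1, sum[0..1]=3, sum[0..2]=4, sum[0..3]=2, sum[0..4]=-2, sum[0..5]=-2 -> [1, 3, 4, 2, -2, -2]
Stage 5 (CLIP -18 12): clip(1,-18,12)=1, clip(3,-18,12)=3, clip(4,-18,12)=4, clip(2,-18,12)=2, clip(-2,-18,12)=-2, clip(-2,-18,12)=-2 -> [1, 3, 4, 2, -2, -2]
Output sum: 6

Answer: 6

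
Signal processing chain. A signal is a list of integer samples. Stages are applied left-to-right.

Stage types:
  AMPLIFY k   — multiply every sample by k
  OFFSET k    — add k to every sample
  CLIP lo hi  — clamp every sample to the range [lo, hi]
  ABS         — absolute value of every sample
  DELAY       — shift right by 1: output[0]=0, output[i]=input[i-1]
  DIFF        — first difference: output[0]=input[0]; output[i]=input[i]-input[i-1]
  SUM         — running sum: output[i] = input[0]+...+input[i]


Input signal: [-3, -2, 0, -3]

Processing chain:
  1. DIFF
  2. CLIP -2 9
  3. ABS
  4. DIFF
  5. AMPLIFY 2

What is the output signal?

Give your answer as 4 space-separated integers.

Input: [-3, -2, 0, -3]
Stage 1 (DIFF): s[0]=-3, -2--3=1, 0--2=2, -3-0=-3 -> [-3, 1, 2, -3]
Stage 2 (CLIP -2 9): clip(-3,-2,9)=-2, clip(1,-2,9)=1, clip(2,-2,9)=2, clip(-3,-2,9)=-2 -> [-2, 1, 2, -2]
Stage 3 (ABS): |-2|=2, |1|=1, |2|=2, |-2|=2 -> [2, 1, 2, 2]
Stage 4 (DIFF): s[0]=2, 1-2=-1, 2-1=1, 2-2=0 -> [2, -1, 1, 0]
Stage 5 (AMPLIFY 2): 2*2=4, -1*2=-2, 1*2=2, 0*2=0 -> [4, -2, 2, 0]

Answer: 4 -2 2 0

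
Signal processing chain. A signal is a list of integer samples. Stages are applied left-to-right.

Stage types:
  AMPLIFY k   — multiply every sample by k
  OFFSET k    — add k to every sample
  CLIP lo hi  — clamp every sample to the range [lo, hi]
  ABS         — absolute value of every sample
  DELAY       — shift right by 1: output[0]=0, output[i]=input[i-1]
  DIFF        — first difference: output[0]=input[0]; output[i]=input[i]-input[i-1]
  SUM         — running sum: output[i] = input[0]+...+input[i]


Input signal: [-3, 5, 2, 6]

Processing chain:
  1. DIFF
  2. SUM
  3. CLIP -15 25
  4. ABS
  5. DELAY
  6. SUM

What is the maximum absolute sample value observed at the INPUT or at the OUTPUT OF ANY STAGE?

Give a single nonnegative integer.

Answer: 10

Derivation:
Input: [-3, 5, 2, 6] (max |s|=6)
Stage 1 (DIFF): s[0]=-3, 5--3=8, 2-5=-3, 6-2=4 -> [-3, 8, -3, 4] (max |s|=8)
Stage 2 (SUM): sum[0..0]=-3, sum[0..1]=5, sum[0..2]=2, sum[0..3]=6 -> [-3, 5, 2, 6] (max |s|=6)
Stage 3 (CLIP -15 25): clip(-3,-15,25)=-3, clip(5,-15,25)=5, clip(2,-15,25)=2, clip(6,-15,25)=6 -> [-3, 5, 2, 6] (max |s|=6)
Stage 4 (ABS): |-3|=3, |5|=5, |2|=2, |6|=6 -> [3, 5, 2, 6] (max |s|=6)
Stage 5 (DELAY): [0, 3, 5, 2] = [0, 3, 5, 2] -> [0, 3, 5, 2] (max |s|=5)
Stage 6 (SUM): sum[0..0]=0, sum[0..1]=3, sum[0..2]=8, sum[0..3]=10 -> [0, 3, 8, 10] (max |s|=10)
Overall max amplitude: 10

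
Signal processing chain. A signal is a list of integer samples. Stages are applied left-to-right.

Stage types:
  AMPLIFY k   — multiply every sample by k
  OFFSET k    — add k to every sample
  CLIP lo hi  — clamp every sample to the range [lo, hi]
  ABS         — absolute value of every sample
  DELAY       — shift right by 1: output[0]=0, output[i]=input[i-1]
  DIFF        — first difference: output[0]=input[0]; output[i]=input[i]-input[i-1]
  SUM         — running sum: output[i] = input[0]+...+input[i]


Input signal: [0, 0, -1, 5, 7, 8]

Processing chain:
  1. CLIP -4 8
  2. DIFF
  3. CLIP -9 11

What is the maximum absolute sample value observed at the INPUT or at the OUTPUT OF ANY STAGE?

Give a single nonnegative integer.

Answer: 8

Derivation:
Input: [0, 0, -1, 5, 7, 8] (max |s|=8)
Stage 1 (CLIP -4 8): clip(0,-4,8)=0, clip(0,-4,8)=0, clip(-1,-4,8)=-1, clip(5,-4,8)=5, clip(7,-4,8)=7, clip(8,-4,8)=8 -> [0, 0, -1, 5, 7, 8] (max |s|=8)
Stage 2 (DIFF): s[0]=0, 0-0=0, -1-0=-1, 5--1=6, 7-5=2, 8-7=1 -> [0, 0, -1, 6, 2, 1] (max |s|=6)
Stage 3 (CLIP -9 11): clip(0,-9,11)=0, clip(0,-9,11)=0, clip(-1,-9,11)=-1, clip(6,-9,11)=6, clip(2,-9,11)=2, clip(1,-9,11)=1 -> [0, 0, -1, 6, 2, 1] (max |s|=6)
Overall max amplitude: 8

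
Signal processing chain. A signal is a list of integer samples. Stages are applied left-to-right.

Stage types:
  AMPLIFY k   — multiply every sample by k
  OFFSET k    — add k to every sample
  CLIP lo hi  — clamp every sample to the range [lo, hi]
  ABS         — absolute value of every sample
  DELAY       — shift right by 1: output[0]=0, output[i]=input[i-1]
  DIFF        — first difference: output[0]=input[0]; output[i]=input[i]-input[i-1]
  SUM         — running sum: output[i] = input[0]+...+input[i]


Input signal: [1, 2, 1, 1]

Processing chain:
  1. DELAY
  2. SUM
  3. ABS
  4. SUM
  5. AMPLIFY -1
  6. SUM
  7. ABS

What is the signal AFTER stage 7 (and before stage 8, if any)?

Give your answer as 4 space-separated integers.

Answer: 0 1 5 13

Derivation:
Input: [1, 2, 1, 1]
Stage 1 (DELAY): [0, 1, 2, 1] = [0, 1, 2, 1] -> [0, 1, 2, 1]
Stage 2 (SUM): sum[0..0]=0, sum[0..1]=1, sum[0..2]=3, sum[0..3]=4 -> [0, 1, 3, 4]
Stage 3 (ABS): |0|=0, |1|=1, |3|=3, |4|=4 -> [0, 1, 3, 4]
Stage 4 (SUM): sum[0..0]=0, sum[0..1]=1, sum[0..2]=4, sum[0..3]=8 -> [0, 1, 4, 8]
Stage 5 (AMPLIFY -1): 0*-1=0, 1*-1=-1, 4*-1=-4, 8*-1=-8 -> [0, -1, -4, -8]
Stage 6 (SUM): sum[0..0]=0, sum[0..1]=-1, sum[0..2]=-5, sum[0..3]=-13 -> [0, -1, -5, -13]
Stage 7 (ABS): |0|=0, |-1|=1, |-5|=5, |-13|=13 -> [0, 1, 5, 13]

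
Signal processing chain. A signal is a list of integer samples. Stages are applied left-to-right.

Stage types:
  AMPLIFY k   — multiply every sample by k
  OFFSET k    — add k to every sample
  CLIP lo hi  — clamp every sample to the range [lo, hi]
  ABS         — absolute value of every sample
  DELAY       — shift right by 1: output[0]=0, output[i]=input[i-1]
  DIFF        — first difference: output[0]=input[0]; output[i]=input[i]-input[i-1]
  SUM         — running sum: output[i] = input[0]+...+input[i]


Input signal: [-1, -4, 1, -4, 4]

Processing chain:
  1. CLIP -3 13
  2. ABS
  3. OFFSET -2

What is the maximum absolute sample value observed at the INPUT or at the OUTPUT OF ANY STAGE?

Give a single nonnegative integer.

Answer: 4

Derivation:
Input: [-1, -4, 1, -4, 4] (max |s|=4)
Stage 1 (CLIP -3 13): clip(-1,-3,13)=-1, clip(-4,-3,13)=-3, clip(1,-3,13)=1, clip(-4,-3,13)=-3, clip(4,-3,13)=4 -> [-1, -3, 1, -3, 4] (max |s|=4)
Stage 2 (ABS): |-1|=1, |-3|=3, |1|=1, |-3|=3, |4|=4 -> [1, 3, 1, 3, 4] (max |s|=4)
Stage 3 (OFFSET -2): 1+-2=-1, 3+-2=1, 1+-2=-1, 3+-2=1, 4+-2=2 -> [-1, 1, -1, 1, 2] (max |s|=2)
Overall max amplitude: 4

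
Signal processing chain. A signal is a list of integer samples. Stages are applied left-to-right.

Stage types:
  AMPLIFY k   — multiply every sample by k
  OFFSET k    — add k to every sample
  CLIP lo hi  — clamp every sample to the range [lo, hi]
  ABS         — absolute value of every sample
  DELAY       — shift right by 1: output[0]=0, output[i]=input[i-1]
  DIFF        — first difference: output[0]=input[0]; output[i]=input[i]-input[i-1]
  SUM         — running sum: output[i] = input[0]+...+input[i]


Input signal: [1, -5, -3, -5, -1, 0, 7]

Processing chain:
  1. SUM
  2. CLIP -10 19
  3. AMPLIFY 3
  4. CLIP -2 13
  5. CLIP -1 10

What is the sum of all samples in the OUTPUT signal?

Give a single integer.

Answer: -3

Derivation:
Input: [1, -5, -3, -5, -1, 0, 7]
Stage 1 (SUM): sum[0..0]=1, sum[0..1]=-4, sum[0..2]=-7, sum[0..3]=-12, sum[0..4]=-13, sum[0..5]=-13, sum[0..6]=-6 -> [1, -4, -7, -12, -13, -13, -6]
Stage 2 (CLIP -10 19): clip(1,-10,19)=1, clip(-4,-10,19)=-4, clip(-7,-10,19)=-7, clip(-12,-10,19)=-10, clip(-13,-10,19)=-10, clip(-13,-10,19)=-10, clip(-6,-10,19)=-6 -> [1, -4, -7, -10, -10, -10, -6]
Stage 3 (AMPLIFY 3): 1*3=3, -4*3=-12, -7*3=-21, -10*3=-30, -10*3=-30, -10*3=-30, -6*3=-18 -> [3, -12, -21, -30, -30, -30, -18]
Stage 4 (CLIP -2 13): clip(3,-2,13)=3, clip(-12,-2,13)=-2, clip(-21,-2,13)=-2, clip(-30,-2,13)=-2, clip(-30,-2,13)=-2, clip(-30,-2,13)=-2, clip(-18,-2,13)=-2 -> [3, -2, -2, -2, -2, -2, -2]
Stage 5 (CLIP -1 10): clip(3,-1,10)=3, clip(-2,-1,10)=-1, clip(-2,-1,10)=-1, clip(-2,-1,10)=-1, clip(-2,-1,10)=-1, clip(-2,-1,10)=-1, clip(-2,-1,10)=-1 -> [3, -1, -1, -1, -1, -1, -1]
Output sum: -3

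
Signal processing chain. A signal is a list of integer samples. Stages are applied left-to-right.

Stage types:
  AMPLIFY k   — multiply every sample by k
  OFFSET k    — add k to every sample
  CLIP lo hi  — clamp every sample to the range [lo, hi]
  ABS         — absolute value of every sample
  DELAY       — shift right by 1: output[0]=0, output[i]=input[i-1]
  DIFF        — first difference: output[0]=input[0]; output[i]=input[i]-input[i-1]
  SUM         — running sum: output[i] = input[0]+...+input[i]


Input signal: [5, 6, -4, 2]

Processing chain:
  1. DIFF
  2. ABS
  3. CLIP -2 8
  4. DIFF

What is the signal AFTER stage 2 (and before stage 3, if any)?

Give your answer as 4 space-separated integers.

Answer: 5 1 10 6

Derivation:
Input: [5, 6, -4, 2]
Stage 1 (DIFF): s[0]=5, 6-5=1, -4-6=-10, 2--4=6 -> [5, 1, -10, 6]
Stage 2 (ABS): |5|=5, |1|=1, |-10|=10, |6|=6 -> [5, 1, 10, 6]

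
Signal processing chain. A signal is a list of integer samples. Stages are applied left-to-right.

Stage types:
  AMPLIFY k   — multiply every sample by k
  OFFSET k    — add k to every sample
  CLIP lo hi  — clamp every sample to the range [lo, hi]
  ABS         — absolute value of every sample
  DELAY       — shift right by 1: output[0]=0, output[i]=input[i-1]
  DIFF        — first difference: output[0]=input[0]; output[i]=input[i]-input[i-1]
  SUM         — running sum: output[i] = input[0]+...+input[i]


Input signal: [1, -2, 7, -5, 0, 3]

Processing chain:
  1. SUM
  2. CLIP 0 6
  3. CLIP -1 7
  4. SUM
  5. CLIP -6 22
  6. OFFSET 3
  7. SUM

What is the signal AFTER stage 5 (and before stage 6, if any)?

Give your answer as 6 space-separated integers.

Input: [1, -2, 7, -5, 0, 3]
Stage 1 (SUM): sum[0..0]=1, sum[0..1]=-1, sum[0..2]=6, sum[0..3]=1, sum[0..4]=1, sum[0..5]=4 -> [1, -1, 6, 1, 1, 4]
Stage 2 (CLIP 0 6): clip(1,0,6)=1, clip(-1,0,6)=0, clip(6,0,6)=6, clip(1,0,6)=1, clip(1,0,6)=1, clip(4,0,6)=4 -> [1, 0, 6, 1, 1, 4]
Stage 3 (CLIP -1 7): clip(1,-1,7)=1, clip(0,-1,7)=0, clip(6,-1,7)=6, clip(1,-1,7)=1, clip(1,-1,7)=1, clip(4,-1,7)=4 -> [1, 0, 6, 1, 1, 4]
Stage 4 (SUM): sum[0..0]=1, sum[0..1]=1, sum[0..2]=7, sum[0..3]=8, sum[0..4]=9, sum[0..5]=13 -> [1, 1, 7, 8, 9, 13]
Stage 5 (CLIP -6 22): clip(1,-6,22)=1, clip(1,-6,22)=1, clip(7,-6,22)=7, clip(8,-6,22)=8, clip(9,-6,22)=9, clip(13,-6,22)=13 -> [1, 1, 7, 8, 9, 13]

Answer: 1 1 7 8 9 13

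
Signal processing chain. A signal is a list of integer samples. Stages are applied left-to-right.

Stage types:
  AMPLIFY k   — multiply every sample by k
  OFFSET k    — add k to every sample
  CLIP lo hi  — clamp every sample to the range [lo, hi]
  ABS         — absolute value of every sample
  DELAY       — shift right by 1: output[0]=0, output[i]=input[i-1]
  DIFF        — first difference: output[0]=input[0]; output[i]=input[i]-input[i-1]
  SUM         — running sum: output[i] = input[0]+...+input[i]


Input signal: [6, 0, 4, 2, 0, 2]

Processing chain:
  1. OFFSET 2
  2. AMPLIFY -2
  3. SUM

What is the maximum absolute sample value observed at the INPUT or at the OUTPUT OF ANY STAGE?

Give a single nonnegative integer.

Answer: 52

Derivation:
Input: [6, 0, 4, 2, 0, 2] (max |s|=6)
Stage 1 (OFFSET 2): 6+2=8, 0+2=2, 4+2=6, 2+2=4, 0+2=2, 2+2=4 -> [8, 2, 6, 4, 2, 4] (max |s|=8)
Stage 2 (AMPLIFY -2): 8*-2=-16, 2*-2=-4, 6*-2=-12, 4*-2=-8, 2*-2=-4, 4*-2=-8 -> [-16, -4, -12, -8, -4, -8] (max |s|=16)
Stage 3 (SUM): sum[0..0]=-16, sum[0..1]=-20, sum[0..2]=-32, sum[0..3]=-40, sum[0..4]=-44, sum[0..5]=-52 -> [-16, -20, -32, -40, -44, -52] (max |s|=52)
Overall max amplitude: 52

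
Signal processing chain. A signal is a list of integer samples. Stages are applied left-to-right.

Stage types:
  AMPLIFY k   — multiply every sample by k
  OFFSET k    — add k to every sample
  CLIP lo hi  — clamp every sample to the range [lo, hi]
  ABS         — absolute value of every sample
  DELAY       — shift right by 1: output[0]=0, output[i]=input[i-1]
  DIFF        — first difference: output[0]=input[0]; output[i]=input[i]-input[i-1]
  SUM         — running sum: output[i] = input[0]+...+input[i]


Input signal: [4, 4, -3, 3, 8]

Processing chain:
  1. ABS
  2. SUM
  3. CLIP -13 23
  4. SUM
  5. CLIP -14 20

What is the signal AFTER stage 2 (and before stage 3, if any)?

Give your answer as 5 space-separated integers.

Answer: 4 8 11 14 22

Derivation:
Input: [4, 4, -3, 3, 8]
Stage 1 (ABS): |4|=4, |4|=4, |-3|=3, |3|=3, |8|=8 -> [4, 4, 3, 3, 8]
Stage 2 (SUM): sum[0..0]=4, sum[0..1]=8, sum[0..2]=11, sum[0..3]=14, sum[0..4]=22 -> [4, 8, 11, 14, 22]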